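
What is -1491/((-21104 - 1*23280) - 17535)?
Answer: 1491/61919 ≈ 0.024080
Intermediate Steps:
-1491/((-21104 - 1*23280) - 17535) = -1491/((-21104 - 23280) - 17535) = -1491/(-44384 - 17535) = -1491/(-61919) = -1491*(-1/61919) = 1491/61919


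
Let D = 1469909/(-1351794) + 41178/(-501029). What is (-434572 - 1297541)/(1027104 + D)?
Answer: -1173139342660582938/695644417739079011 ≈ -1.6864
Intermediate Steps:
D = -792131209693/677287996026 (D = 1469909*(-1/1351794) + 41178*(-1/501029) = -1469909/1351794 - 41178/501029 = -792131209693/677287996026 ≈ -1.1696)
(-434572 - 1297541)/(1027104 + D) = (-434572 - 1297541)/(1027104 - 792131209693/677287996026) = -1732113/695644417739079011/677287996026 = -1732113*677287996026/695644417739079011 = -1173139342660582938/695644417739079011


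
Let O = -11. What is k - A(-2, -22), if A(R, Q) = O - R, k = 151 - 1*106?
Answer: 54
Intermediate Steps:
k = 45 (k = 151 - 106 = 45)
A(R, Q) = -11 - R
k - A(-2, -22) = 45 - (-11 - 1*(-2)) = 45 - (-11 + 2) = 45 - 1*(-9) = 45 + 9 = 54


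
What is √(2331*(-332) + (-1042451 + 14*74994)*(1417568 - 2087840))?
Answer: 2*I*√1251088593 ≈ 70742.0*I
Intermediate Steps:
√(2331*(-332) + (-1042451 + 14*74994)*(1417568 - 2087840)) = √(-773892 + (-1042451 + 1049916)*(-670272)) = √(-773892 + 7465*(-670272)) = √(-773892 - 5003580480) = √(-5004354372) = 2*I*√1251088593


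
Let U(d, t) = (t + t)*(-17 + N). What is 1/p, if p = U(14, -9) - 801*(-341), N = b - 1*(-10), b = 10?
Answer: 1/273087 ≈ 3.6618e-6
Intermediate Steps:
N = 20 (N = 10 - 1*(-10) = 10 + 10 = 20)
U(d, t) = 6*t (U(d, t) = (t + t)*(-17 + 20) = (2*t)*3 = 6*t)
p = 273087 (p = 6*(-9) - 801*(-341) = -54 + 273141 = 273087)
1/p = 1/273087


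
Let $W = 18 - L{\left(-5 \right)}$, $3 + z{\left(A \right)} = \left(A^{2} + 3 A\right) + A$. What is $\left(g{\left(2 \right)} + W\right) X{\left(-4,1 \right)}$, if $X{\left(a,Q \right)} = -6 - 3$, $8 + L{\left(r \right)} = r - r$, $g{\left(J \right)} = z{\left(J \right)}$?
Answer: $-315$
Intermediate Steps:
$z{\left(A \right)} = -3 + A^{2} + 4 A$ ($z{\left(A \right)} = -3 + \left(\left(A^{2} + 3 A\right) + A\right) = -3 + \left(A^{2} + 4 A\right) = -3 + A^{2} + 4 A$)
$g{\left(J \right)} = -3 + J^{2} + 4 J$
$L{\left(r \right)} = -8$ ($L{\left(r \right)} = -8 + \left(r - r\right) = -8 + 0 = -8$)
$X{\left(a,Q \right)} = -9$ ($X{\left(a,Q \right)} = -6 - 3 = -9$)
$W = 26$ ($W = 18 - -8 = 18 + 8 = 26$)
$\left(g{\left(2 \right)} + W\right) X{\left(-4,1 \right)} = \left(\left(-3 + 2^{2} + 4 \cdot 2\right) + 26\right) \left(-9\right) = \left(\left(-3 + 4 + 8\right) + 26\right) \left(-9\right) = \left(9 + 26\right) \left(-9\right) = 35 \left(-9\right) = -315$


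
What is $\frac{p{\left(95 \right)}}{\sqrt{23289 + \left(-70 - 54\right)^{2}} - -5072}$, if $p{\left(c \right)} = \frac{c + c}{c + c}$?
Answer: $\frac{5072}{25686519} - \frac{\sqrt{38665}}{25686519} \approx 0.0001898$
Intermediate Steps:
$p{\left(c \right)} = 1$ ($p{\left(c \right)} = \frac{2 c}{2 c} = 2 c \frac{1}{2 c} = 1$)
$\frac{p{\left(95 \right)}}{\sqrt{23289 + \left(-70 - 54\right)^{2}} - -5072} = 1 \frac{1}{\sqrt{23289 + \left(-70 - 54\right)^{2}} - -5072} = 1 \frac{1}{\sqrt{23289 + \left(-124\right)^{2}} + 5072} = 1 \frac{1}{\sqrt{23289 + 15376} + 5072} = 1 \frac{1}{\sqrt{38665} + 5072} = 1 \frac{1}{5072 + \sqrt{38665}} = \frac{1}{5072 + \sqrt{38665}}$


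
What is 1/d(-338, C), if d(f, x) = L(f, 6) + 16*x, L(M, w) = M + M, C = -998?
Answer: -1/16644 ≈ -6.0082e-5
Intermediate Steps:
L(M, w) = 2*M
d(f, x) = 2*f + 16*x
1/d(-338, C) = 1/(2*(-338) + 16*(-998)) = 1/(-676 - 15968) = 1/(-16644) = -1/16644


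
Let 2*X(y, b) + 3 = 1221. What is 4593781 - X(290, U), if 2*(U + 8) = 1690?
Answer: 4593172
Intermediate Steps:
U = 837 (U = -8 + (1/2)*1690 = -8 + 845 = 837)
X(y, b) = 609 (X(y, b) = -3/2 + (1/2)*1221 = -3/2 + 1221/2 = 609)
4593781 - X(290, U) = 4593781 - 1*609 = 4593781 - 609 = 4593172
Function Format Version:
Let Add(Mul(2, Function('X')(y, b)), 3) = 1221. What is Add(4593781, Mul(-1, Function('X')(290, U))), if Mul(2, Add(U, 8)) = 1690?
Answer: 4593172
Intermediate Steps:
U = 837 (U = Add(-8, Mul(Rational(1, 2), 1690)) = Add(-8, 845) = 837)
Function('X')(y, b) = 609 (Function('X')(y, b) = Add(Rational(-3, 2), Mul(Rational(1, 2), 1221)) = Add(Rational(-3, 2), Rational(1221, 2)) = 609)
Add(4593781, Mul(-1, Function('X')(290, U))) = Add(4593781, Mul(-1, 609)) = Add(4593781, -609) = 4593172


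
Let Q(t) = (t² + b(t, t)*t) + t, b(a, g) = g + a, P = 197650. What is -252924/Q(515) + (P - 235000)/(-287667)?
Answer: -2390010656/12724310485 ≈ -0.18783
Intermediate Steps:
b(a, g) = a + g
Q(t) = t + 3*t² (Q(t) = (t² + (t + t)*t) + t = (t² + (2*t)*t) + t = (t² + 2*t²) + t = 3*t² + t = t + 3*t²)
-252924/Q(515) + (P - 235000)/(-287667) = -252924*1/(515*(1 + 3*515)) + (197650 - 235000)/(-287667) = -252924*1/(515*(1 + 1545)) - 37350*(-1/287667) = -252924/(515*1546) + 4150/31963 = -252924/796190 + 4150/31963 = -252924*1/796190 + 4150/31963 = -126462/398095 + 4150/31963 = -2390010656/12724310485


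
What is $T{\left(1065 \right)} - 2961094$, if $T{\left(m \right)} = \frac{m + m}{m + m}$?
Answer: $-2961093$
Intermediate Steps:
$T{\left(m \right)} = 1$ ($T{\left(m \right)} = \frac{2 m}{2 m} = 2 m \frac{1}{2 m} = 1$)
$T{\left(1065 \right)} - 2961094 = 1 - 2961094 = -2961093$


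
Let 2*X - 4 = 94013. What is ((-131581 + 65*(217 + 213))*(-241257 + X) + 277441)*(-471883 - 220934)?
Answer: -27893427287466513/2 ≈ -1.3947e+16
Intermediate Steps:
X = 94017/2 (X = 2 + (½)*94013 = 2 + 94013/2 = 94017/2 ≈ 47009.)
((-131581 + 65*(217 + 213))*(-241257 + X) + 277441)*(-471883 - 220934) = ((-131581 + 65*(217 + 213))*(-241257 + 94017/2) + 277441)*(-471883 - 220934) = ((-131581 + 65*430)*(-388497/2) + 277441)*(-692817) = ((-131581 + 27950)*(-388497/2) + 277441)*(-692817) = (-103631*(-388497/2) + 277441)*(-692817) = (40260332607/2 + 277441)*(-692817) = (40260887489/2)*(-692817) = -27893427287466513/2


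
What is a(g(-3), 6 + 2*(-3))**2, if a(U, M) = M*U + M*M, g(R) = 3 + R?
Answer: 0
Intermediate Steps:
a(U, M) = M**2 + M*U (a(U, M) = M*U + M**2 = M**2 + M*U)
a(g(-3), 6 + 2*(-3))**2 = ((6 + 2*(-3))*((6 + 2*(-3)) + (3 - 3)))**2 = ((6 - 6)*((6 - 6) + 0))**2 = (0*(0 + 0))**2 = (0*0)**2 = 0**2 = 0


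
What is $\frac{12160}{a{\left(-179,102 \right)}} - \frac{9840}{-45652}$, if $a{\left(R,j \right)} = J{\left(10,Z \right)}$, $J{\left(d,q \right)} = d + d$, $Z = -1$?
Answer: $\frac{6941564}{11413} \approx 608.22$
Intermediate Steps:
$J{\left(d,q \right)} = 2 d$
$a{\left(R,j \right)} = 20$ ($a{\left(R,j \right)} = 2 \cdot 10 = 20$)
$\frac{12160}{a{\left(-179,102 \right)}} - \frac{9840}{-45652} = \frac{12160}{20} - \frac{9840}{-45652} = 12160 \cdot \frac{1}{20} - - \frac{2460}{11413} = 608 + \frac{2460}{11413} = \frac{6941564}{11413}$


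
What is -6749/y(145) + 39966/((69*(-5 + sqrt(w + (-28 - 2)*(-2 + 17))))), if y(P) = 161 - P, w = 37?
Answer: -34527593/80592 - 6661*I*sqrt(413)/5037 ≈ -428.42 - 26.875*I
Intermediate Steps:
-6749/y(145) + 39966/((69*(-5 + sqrt(w + (-28 - 2)*(-2 + 17))))) = -6749/(161 - 1*145) + 39966/((69*(-5 + sqrt(37 + (-28 - 2)*(-2 + 17))))) = -6749/(161 - 145) + 39966/((69*(-5 + sqrt(37 - 30*15)))) = -6749/16 + 39966/((69*(-5 + sqrt(37 - 450)))) = -6749*1/16 + 39966/((69*(-5 + sqrt(-413)))) = -6749/16 + 39966/((69*(-5 + I*sqrt(413)))) = -6749/16 + 39966/(-345 + 69*I*sqrt(413))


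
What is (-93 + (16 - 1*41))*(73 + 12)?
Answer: -10030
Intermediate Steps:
(-93 + (16 - 1*41))*(73 + 12) = (-93 + (16 - 41))*85 = (-93 - 25)*85 = -118*85 = -10030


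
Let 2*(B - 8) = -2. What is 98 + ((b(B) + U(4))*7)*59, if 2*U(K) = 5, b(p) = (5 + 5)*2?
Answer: 18781/2 ≈ 9390.5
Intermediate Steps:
B = 7 (B = 8 + (½)*(-2) = 8 - 1 = 7)
b(p) = 20 (b(p) = 10*2 = 20)
U(K) = 5/2 (U(K) = (½)*5 = 5/2)
98 + ((b(B) + U(4))*7)*59 = 98 + ((20 + 5/2)*7)*59 = 98 + ((45/2)*7)*59 = 98 + (315/2)*59 = 98 + 18585/2 = 18781/2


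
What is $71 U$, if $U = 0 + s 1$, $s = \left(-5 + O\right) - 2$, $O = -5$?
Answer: $-852$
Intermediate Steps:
$s = -12$ ($s = \left(-5 - 5\right) - 2 = -10 - 2 = -12$)
$U = -12$ ($U = 0 - 12 = -12$)
$71 U = 71 \left(-12\right) = -852$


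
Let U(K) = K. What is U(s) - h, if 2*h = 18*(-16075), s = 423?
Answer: 145098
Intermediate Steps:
h = -144675 (h = (18*(-16075))/2 = (½)*(-289350) = -144675)
U(s) - h = 423 - 1*(-144675) = 423 + 144675 = 145098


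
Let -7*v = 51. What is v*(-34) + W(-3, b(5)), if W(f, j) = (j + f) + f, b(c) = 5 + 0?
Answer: 1727/7 ≈ 246.71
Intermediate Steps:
b(c) = 5
v = -51/7 (v = -⅐*51 = -51/7 ≈ -7.2857)
W(f, j) = j + 2*f (W(f, j) = (f + j) + f = j + 2*f)
v*(-34) + W(-3, b(5)) = -51/7*(-34) + (5 + 2*(-3)) = 1734/7 + (5 - 6) = 1734/7 - 1 = 1727/7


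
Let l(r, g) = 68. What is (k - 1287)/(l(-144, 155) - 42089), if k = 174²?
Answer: -3221/4669 ≈ -0.68987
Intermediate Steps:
k = 30276
(k - 1287)/(l(-144, 155) - 42089) = (30276 - 1287)/(68 - 42089) = 28989/(-42021) = 28989*(-1/42021) = -3221/4669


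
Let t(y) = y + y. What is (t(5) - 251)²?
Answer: 58081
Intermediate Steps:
t(y) = 2*y
(t(5) - 251)² = (2*5 - 251)² = (10 - 251)² = (-241)² = 58081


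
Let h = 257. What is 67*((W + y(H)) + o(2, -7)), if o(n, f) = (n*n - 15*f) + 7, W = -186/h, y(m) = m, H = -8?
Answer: 1847190/257 ≈ 7187.5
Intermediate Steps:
W = -186/257 ≈ -0.72374
o(n, f) = 7 + n² - 15*f (o(n, f) = (n² - 15*f) + 7 = 7 + n² - 15*f)
67*((W + y(H)) + o(2, -7)) = 67*((-186/257 - 8) + (7 + 2² - 15*(-7))) = 67*(-2242/257 + (7 + 4 + 105)) = 67*(-2242/257 + 116) = 67*(27570/257) = 1847190/257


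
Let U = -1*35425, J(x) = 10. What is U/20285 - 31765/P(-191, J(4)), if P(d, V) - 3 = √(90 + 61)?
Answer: 385605745/576094 - 31765*√151/142 ≈ -2079.5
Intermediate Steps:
P(d, V) = 3 + √151 (P(d, V) = 3 + √(90 + 61) = 3 + √151)
U = -35425
U/20285 - 31765/P(-191, J(4)) = -35425/20285 - 31765/(3 + √151) = -35425*1/20285 - 31765/(3 + √151) = -7085/4057 - 31765/(3 + √151)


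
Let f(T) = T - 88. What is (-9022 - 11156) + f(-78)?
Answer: -20344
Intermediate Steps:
f(T) = -88 + T
(-9022 - 11156) + f(-78) = (-9022 - 11156) + (-88 - 78) = -20178 - 166 = -20344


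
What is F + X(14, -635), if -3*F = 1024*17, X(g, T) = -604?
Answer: -19220/3 ≈ -6406.7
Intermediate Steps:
F = -17408/3 (F = -1024*17/3 = -⅓*17408 = -17408/3 ≈ -5802.7)
F + X(14, -635) = -17408/3 - 604 = -19220/3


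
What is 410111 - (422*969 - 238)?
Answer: 1431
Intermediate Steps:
410111 - (422*969 - 238) = 410111 - (408918 - 238) = 410111 - 1*408680 = 410111 - 408680 = 1431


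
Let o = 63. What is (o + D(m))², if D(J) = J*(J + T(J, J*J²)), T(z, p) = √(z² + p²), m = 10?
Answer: 100036569 + 32600*√10001 ≈ 1.0330e+8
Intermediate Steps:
T(z, p) = √(p² + z²)
D(J) = J*(J + √(J² + J⁶)) (D(J) = J*(J + √((J*J²)² + J²)) = J*(J + √((J³)² + J²)) = J*(J + √(J⁶ + J²)) = J*(J + √(J² + J⁶)))
(o + D(m))² = (63 + 10*(10 + √(10²*(1 + 10⁴))))² = (63 + 10*(10 + √(100*(1 + 10000))))² = (63 + 10*(10 + √(100*10001)))² = (63 + 10*(10 + √1000100))² = (63 + 10*(10 + 10*√10001))² = (63 + (100 + 100*√10001))² = (163 + 100*√10001)²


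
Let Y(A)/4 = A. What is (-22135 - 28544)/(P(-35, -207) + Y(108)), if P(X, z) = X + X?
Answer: -50679/362 ≈ -140.00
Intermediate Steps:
P(X, z) = 2*X
Y(A) = 4*A
(-22135 - 28544)/(P(-35, -207) + Y(108)) = (-22135 - 28544)/(2*(-35) + 4*108) = -50679/(-70 + 432) = -50679/362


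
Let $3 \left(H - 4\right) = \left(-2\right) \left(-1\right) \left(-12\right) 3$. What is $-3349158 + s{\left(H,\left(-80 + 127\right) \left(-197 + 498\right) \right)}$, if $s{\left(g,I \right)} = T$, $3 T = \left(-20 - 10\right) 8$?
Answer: $-3349238$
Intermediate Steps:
$T = -80$ ($T = \frac{\left(-20 - 10\right) 8}{3} = \frac{\left(-30\right) 8}{3} = \frac{1}{3} \left(-240\right) = -80$)
$H = -20$ ($H = 4 + \frac{\left(-2\right) \left(-1\right) \left(-12\right) 3}{3} = 4 + \frac{2 \left(-12\right) 3}{3} = 4 + \frac{\left(-24\right) 3}{3} = 4 + \frac{1}{3} \left(-72\right) = 4 - 24 = -20$)
$s{\left(g,I \right)} = -80$
$-3349158 + s{\left(H,\left(-80 + 127\right) \left(-197 + 498\right) \right)} = -3349158 - 80 = -3349238$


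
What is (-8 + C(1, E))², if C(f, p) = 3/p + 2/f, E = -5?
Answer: 1089/25 ≈ 43.560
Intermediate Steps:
C(f, p) = 2/f + 3/p
(-8 + C(1, E))² = (-8 + (2/1 + 3/(-5)))² = (-8 + (2*1 + 3*(-⅕)))² = (-8 + (2 - ⅗))² = (-8 + 7/5)² = (-33/5)² = 1089/25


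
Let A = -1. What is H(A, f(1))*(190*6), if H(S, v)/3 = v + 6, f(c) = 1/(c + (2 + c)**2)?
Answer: 20862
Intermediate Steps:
H(S, v) = 18 + 3*v (H(S, v) = 3*(v + 6) = 3*(6 + v) = 18 + 3*v)
H(A, f(1))*(190*6) = (18 + 3/(1 + (2 + 1)**2))*(190*6) = (18 + 3/(1 + 3**2))*1140 = (18 + 3/(1 + 9))*1140 = (18 + 3/10)*1140 = (183/10)*1140 = 20862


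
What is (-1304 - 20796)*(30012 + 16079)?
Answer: -1018611100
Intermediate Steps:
(-1304 - 20796)*(30012 + 16079) = -22100*46091 = -1018611100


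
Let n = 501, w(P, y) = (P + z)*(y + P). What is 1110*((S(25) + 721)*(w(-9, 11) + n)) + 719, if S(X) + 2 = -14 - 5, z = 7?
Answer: 386169719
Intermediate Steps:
w(P, y) = (7 + P)*(P + y) (w(P, y) = (P + 7)*(y + P) = (7 + P)*(P + y))
S(X) = -21 (S(X) = -2 + (-14 - 5) = -2 - 19 = -21)
1110*((S(25) + 721)*(w(-9, 11) + n)) + 719 = 1110*((-21 + 721)*(((-9)² + 7*(-9) + 7*11 - 9*11) + 501)) + 719 = 1110*(700*((81 - 63 + 77 - 99) + 501)) + 719 = 1110*(700*(-4 + 501)) + 719 = 1110*(700*497) + 719 = 1110*347900 + 719 = 386169000 + 719 = 386169719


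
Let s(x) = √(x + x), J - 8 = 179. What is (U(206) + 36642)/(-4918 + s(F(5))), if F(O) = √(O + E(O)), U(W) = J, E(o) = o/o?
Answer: -36829/(4918 - 2^(¾)*3^(¼)) ≈ -7.4920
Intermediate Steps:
E(o) = 1
J = 187 (J = 8 + 179 = 187)
U(W) = 187
F(O) = √(1 + O) (F(O) = √(O + 1) = √(1 + O))
s(x) = √2*√x (s(x) = √(2*x) = √2*√x)
(U(206) + 36642)/(-4918 + s(F(5))) = (187 + 36642)/(-4918 + √2*√(√(1 + 5))) = 36829/(-4918 + √2*√(√6)) = 36829/(-4918 + √2*6^(¼)) = 36829/(-4918 + 2^(¾)*3^(¼))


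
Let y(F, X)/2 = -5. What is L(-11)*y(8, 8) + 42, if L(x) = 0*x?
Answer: 42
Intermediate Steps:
L(x) = 0
y(F, X) = -10 (y(F, X) = 2*(-5) = -10)
L(-11)*y(8, 8) + 42 = 0*(-10) + 42 = 0 + 42 = 42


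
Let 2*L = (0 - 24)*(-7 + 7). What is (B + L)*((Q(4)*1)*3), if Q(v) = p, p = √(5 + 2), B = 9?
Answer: 27*√7 ≈ 71.435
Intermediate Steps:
p = √7 ≈ 2.6458
Q(v) = √7
L = 0 (L = ((0 - 24)*(-7 + 7))/2 = (-24*0)/2 = (½)*0 = 0)
(B + L)*((Q(4)*1)*3) = (9 + 0)*((√7*1)*3) = 9*(√7*3) = 9*(3*√7) = 27*√7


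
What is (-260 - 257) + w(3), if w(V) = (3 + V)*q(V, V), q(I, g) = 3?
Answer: -499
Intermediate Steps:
w(V) = 9 + 3*V (w(V) = (3 + V)*3 = 9 + 3*V)
(-260 - 257) + w(3) = (-260 - 257) + (9 + 3*3) = -517 + (9 + 9) = -517 + 18 = -499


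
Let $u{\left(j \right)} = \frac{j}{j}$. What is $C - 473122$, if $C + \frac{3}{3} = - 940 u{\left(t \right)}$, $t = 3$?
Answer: $-474063$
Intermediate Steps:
$u{\left(j \right)} = 1$
$C = -941$ ($C = -1 - 940 = -941$)
$C - 473122 = -941 - 473122 = -474063$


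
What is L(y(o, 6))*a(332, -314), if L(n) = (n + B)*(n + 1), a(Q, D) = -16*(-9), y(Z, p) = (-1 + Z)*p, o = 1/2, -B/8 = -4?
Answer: -8352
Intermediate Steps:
B = 32 (B = -8*(-4) = 32)
o = ½ ≈ 0.50000
y(Z, p) = p*(-1 + Z)
a(Q, D) = 144
L(n) = (1 + n)*(32 + n) (L(n) = (n + 32)*(n + 1) = (32 + n)*(1 + n) = (1 + n)*(32 + n))
L(y(o, 6))*a(332, -314) = (32 + (6*(-1 + ½))² + 33*(6*(-1 + ½)))*144 = (32 + (6*(-½))² + 33*(6*(-½)))*144 = (32 + (-3)² + 33*(-3))*144 = (32 + 9 - 99)*144 = -58*144 = -8352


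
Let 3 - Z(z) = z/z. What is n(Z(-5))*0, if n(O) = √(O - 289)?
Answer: 0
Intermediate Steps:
Z(z) = 2 (Z(z) = 3 - z/z = 3 - 1*1 = 3 - 1 = 2)
n(O) = √(-289 + O)
n(Z(-5))*0 = √(-289 + 2)*0 = √(-287)*0 = (I*√287)*0 = 0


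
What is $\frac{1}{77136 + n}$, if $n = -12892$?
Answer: $\frac{1}{64244} \approx 1.5566 \cdot 10^{-5}$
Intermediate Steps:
$\frac{1}{77136 + n} = \frac{1}{77136 - 12892} = \frac{1}{64244}$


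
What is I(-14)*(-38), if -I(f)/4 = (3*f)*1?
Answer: -6384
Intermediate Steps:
I(f) = -12*f (I(f) = -4*3*f = -12*f)
I(-14)*(-38) = -12*(-14)*(-38) = 168*(-38) = -6384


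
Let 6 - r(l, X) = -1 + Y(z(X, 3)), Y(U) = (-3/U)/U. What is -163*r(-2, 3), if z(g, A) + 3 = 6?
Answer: -3586/3 ≈ -1195.3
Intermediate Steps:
z(g, A) = 3 (z(g, A) = -3 + 6 = 3)
Y(U) = -3/U²
r(l, X) = 22/3 (r(l, X) = 6 - (-1 - 3/3²) = 6 - (-1 - 3*⅑) = 6 - (-1 - ⅓) = 6 - 1*(-4/3) = 6 + 4/3 = 22/3)
-163*r(-2, 3) = -163*22/3 = -3586/3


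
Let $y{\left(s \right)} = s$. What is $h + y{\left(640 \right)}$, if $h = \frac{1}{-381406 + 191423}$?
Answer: $\frac{121589119}{189983} \approx 640.0$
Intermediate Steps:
$h = - \frac{1}{189983}$ ($h = \frac{1}{-189983} = - \frac{1}{189983} \approx -5.2636 \cdot 10^{-6}$)
$h + y{\left(640 \right)} = - \frac{1}{189983} + 640 = \frac{121589119}{189983}$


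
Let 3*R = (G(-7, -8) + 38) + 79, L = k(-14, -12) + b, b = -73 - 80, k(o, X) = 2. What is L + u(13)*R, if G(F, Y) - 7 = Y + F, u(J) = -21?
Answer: -914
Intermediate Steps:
b = -153
G(F, Y) = 7 + F + Y (G(F, Y) = 7 + (Y + F) = 7 + (F + Y) = 7 + F + Y)
L = -151 (L = 2 - 153 = -151)
R = 109/3 (R = (((7 - 7 - 8) + 38) + 79)/3 = ((-8 + 38) + 79)/3 = (30 + 79)/3 = (1/3)*109 = 109/3 ≈ 36.333)
L + u(13)*R = -151 - 21*109/3 = -151 - 763 = -914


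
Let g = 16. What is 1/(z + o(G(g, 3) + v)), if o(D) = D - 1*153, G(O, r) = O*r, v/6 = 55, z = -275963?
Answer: -1/275738 ≈ -3.6266e-6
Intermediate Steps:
v = 330 (v = 6*55 = 330)
o(D) = -153 + D (o(D) = D - 153 = -153 + D)
1/(z + o(G(g, 3) + v)) = 1/(-275963 + (-153 + (16*3 + 330))) = 1/(-275963 + (-153 + (48 + 330))) = 1/(-275963 + (-153 + 378)) = 1/(-275963 + 225) = 1/(-275738) = -1/275738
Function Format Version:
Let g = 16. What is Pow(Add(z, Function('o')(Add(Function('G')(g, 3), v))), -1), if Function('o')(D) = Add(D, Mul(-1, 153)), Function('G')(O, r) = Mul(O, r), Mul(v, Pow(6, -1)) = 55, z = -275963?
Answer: Rational(-1, 275738) ≈ -3.6266e-6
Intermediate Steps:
v = 330 (v = Mul(6, 55) = 330)
Function('o')(D) = Add(-153, D) (Function('o')(D) = Add(D, -153) = Add(-153, D))
Pow(Add(z, Function('o')(Add(Function('G')(g, 3), v))), -1) = Pow(Add(-275963, Add(-153, Add(Mul(16, 3), 330))), -1) = Pow(Add(-275963, Add(-153, Add(48, 330))), -1) = Pow(Add(-275963, Add(-153, 378)), -1) = Pow(Add(-275963, 225), -1) = Pow(-275738, -1) = Rational(-1, 275738)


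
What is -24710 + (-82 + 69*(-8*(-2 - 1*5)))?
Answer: -20928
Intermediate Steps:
-24710 + (-82 + 69*(-8*(-2 - 1*5))) = -24710 + (-82 + 69*(-8*(-2 - 5))) = -24710 + (-82 + 69*(-8*(-7))) = -24710 + (-82 + 69*56) = -24710 + (-82 + 3864) = -24710 + 3782 = -20928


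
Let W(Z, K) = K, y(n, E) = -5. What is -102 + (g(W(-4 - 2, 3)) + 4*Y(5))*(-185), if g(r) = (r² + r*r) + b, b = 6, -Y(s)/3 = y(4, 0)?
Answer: -15642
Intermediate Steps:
Y(s) = 15 (Y(s) = -3*(-5) = 15)
g(r) = 6 + 2*r² (g(r) = (r² + r*r) + 6 = (r² + r²) + 6 = 2*r² + 6 = 6 + 2*r²)
-102 + (g(W(-4 - 2, 3)) + 4*Y(5))*(-185) = -102 + ((6 + 2*3²) + 4*15)*(-185) = -102 + ((6 + 2*9) + 60)*(-185) = -102 + ((6 + 18) + 60)*(-185) = -102 + (24 + 60)*(-185) = -102 + 84*(-185) = -102 - 15540 = -15642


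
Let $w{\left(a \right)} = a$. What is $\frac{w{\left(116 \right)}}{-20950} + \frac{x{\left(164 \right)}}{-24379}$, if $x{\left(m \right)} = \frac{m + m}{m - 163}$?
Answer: $- \frac{4849782}{255370025} \approx -0.018991$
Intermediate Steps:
$x{\left(m \right)} = \frac{2 m}{-163 + m}$
$\frac{w{\left(116 \right)}}{-20950} + \frac{x{\left(164 \right)}}{-24379} = \frac{116}{-20950} + \frac{2 \cdot 164 \frac{1}{-163 + 164}}{-24379} = 116 \left(- \frac{1}{20950}\right) + 2 \cdot 164 \cdot 1^{-1} \left(- \frac{1}{24379}\right) = - \frac{58}{10475} + 2 \cdot 164 \cdot 1 \left(- \frac{1}{24379}\right) = - \frac{58}{10475} + 328 \left(- \frac{1}{24379}\right) = - \frac{58}{10475} - \frac{328}{24379} = - \frac{4849782}{255370025}$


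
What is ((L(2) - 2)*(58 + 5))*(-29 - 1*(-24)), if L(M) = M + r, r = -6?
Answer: 1890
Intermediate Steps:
L(M) = -6 + M (L(M) = M - 6 = -6 + M)
((L(2) - 2)*(58 + 5))*(-29 - 1*(-24)) = (((-6 + 2) - 2)*(58 + 5))*(-29 - 1*(-24)) = ((-4 - 2)*63)*(-29 + 24) = -6*63*(-5) = -378*(-5) = 1890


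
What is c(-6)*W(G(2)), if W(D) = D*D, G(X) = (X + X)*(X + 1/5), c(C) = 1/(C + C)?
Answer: -484/75 ≈ -6.4533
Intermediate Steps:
c(C) = 1/(2*C)
G(X) = 2*X*(⅕ + X) (G(X) = (2*X)*(X + ⅕) = (2*X)*(⅕ + X) = 2*X*(⅕ + X))
W(D) = D²
c(-6)*W(G(2)) = ((½)/(-6))*((⅖)*2*(1 + 5*2))² = ((½)*(-⅙))*((⅖)*2*(1 + 10))² = -((⅖)*2*11)²/12 = -(44/5)²/12 = -1/12*1936/25 = -484/75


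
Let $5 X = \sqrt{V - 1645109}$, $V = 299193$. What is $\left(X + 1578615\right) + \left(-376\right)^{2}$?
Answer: $1719991 + \frac{26 i \sqrt{1991}}{5} \approx 1.72 \cdot 10^{6} + 232.03 i$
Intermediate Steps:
$X = \frac{26 i \sqrt{1991}}{5}$ ($X = \frac{\sqrt{299193 - 1645109}}{5} = \frac{\sqrt{-1345916}}{5} = \frac{26 i \sqrt{1991}}{5} \approx 232.03 i$)
$\left(X + 1578615\right) + \left(-376\right)^{2} = \left(\frac{26 i \sqrt{1991}}{5} + 1578615\right) + \left(-376\right)^{2} = \left(1578615 + \frac{26 i \sqrt{1991}}{5}\right) + 141376 = 1719991 + \frac{26 i \sqrt{1991}}{5}$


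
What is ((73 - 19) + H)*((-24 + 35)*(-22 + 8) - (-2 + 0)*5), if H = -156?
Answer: 14688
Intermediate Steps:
((73 - 19) + H)*((-24 + 35)*(-22 + 8) - (-2 + 0)*5) = ((73 - 19) - 156)*((-24 + 35)*(-22 + 8) - (-2 + 0)*5) = (54 - 156)*(11*(-14) - (-2)*5) = -102*(-154 - 1*(-10)) = -102*(-154 + 10) = -102*(-144) = 14688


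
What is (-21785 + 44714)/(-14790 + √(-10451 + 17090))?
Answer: -113039970/72912487 - 7643*√6639/72912487 ≈ -1.5589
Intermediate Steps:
(-21785 + 44714)/(-14790 + √(-10451 + 17090)) = 22929/(-14790 + √6639)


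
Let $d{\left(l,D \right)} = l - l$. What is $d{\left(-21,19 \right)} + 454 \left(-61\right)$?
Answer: $-27694$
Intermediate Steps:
$d{\left(l,D \right)} = 0$
$d{\left(-21,19 \right)} + 454 \left(-61\right) = 0 + 454 \left(-61\right) = 0 - 27694 = -27694$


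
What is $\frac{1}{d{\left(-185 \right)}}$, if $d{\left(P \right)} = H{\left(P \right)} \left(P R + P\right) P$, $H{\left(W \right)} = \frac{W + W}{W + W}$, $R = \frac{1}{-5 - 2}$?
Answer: $\frac{7}{205350} \approx 3.4088 \cdot 10^{-5}$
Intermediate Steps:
$R = - \frac{1}{7}$ ($R = \frac{1}{-7} = - \frac{1}{7} \approx -0.14286$)
$H{\left(W \right)} = 1$ ($H{\left(W \right)} = \frac{2 W}{2 W} = 2 W \frac{1}{2 W} = 1$)
$d{\left(P \right)} = \frac{6 P^{2}}{7}$ ($d{\left(P \right)} = 1 \left(P \left(- \frac{1}{7}\right) + P\right) P = 1 \left(- \frac{P}{7} + P\right) P = 1 \frac{6 P}{7} P = \frac{6 P}{7} P = \frac{6 P^{2}}{7}$)
$\frac{1}{d{\left(-185 \right)}} = \frac{1}{\frac{6}{7} \left(-185\right)^{2}} = \frac{1}{\frac{6}{7} \cdot 34225} = \frac{1}{\frac{205350}{7}} = \frac{7}{205350}$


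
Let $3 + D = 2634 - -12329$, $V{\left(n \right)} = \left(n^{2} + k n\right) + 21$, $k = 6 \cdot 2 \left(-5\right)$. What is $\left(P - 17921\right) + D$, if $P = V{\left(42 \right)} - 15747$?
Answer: $-19443$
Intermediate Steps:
$k = -60$ ($k = 12 \left(-5\right) = -60$)
$V{\left(n \right)} = 21 + n^{2} - 60 n$ ($V{\left(n \right)} = \left(n^{2} - 60 n\right) + 21 = 21 + n^{2} - 60 n$)
$P = -16482$ ($P = \left(21 + 42^{2} - 2520\right) - 15747 = \left(21 + 1764 - 2520\right) - 15747 = -735 - 15747 = -16482$)
$D = 14960$ ($D = -3 + \left(2634 - -12329\right) = -3 + \left(2634 + 12329\right) = -3 + 14963 = 14960$)
$\left(P - 17921\right) + D = \left(-16482 - 17921\right) + 14960 = -34403 + 14960 = -19443$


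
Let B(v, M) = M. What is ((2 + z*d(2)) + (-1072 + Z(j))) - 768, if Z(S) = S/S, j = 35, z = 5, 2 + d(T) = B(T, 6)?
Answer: -1817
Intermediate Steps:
d(T) = 4 (d(T) = -2 + 6 = 4)
Z(S) = 1
((2 + z*d(2)) + (-1072 + Z(j))) - 768 = ((2 + 5*4) + (-1072 + 1)) - 768 = ((2 + 20) - 1071) - 768 = (22 - 1071) - 768 = -1049 - 768 = -1817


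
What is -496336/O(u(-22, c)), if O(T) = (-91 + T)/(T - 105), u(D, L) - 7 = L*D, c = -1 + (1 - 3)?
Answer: -7941376/9 ≈ -8.8238e+5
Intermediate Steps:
c = -3 (c = -1 - 2 = -3)
u(D, L) = 7 + D*L (u(D, L) = 7 + L*D = 7 + D*L)
O(T) = (-91 + T)/(-105 + T)
-496336/O(u(-22, c)) = -496336*(-105 + (7 - 22*(-3)))/(-91 + (7 - 22*(-3))) = -496336*(-105 + (7 + 66))/(-91 + (7 + 66)) = -496336*(-105 + 73)/(-91 + 73) = -496336/(-18/(-32)) = -496336/((-1/32*(-18))) = -496336/9/16 = -496336*16/9 = -7941376/9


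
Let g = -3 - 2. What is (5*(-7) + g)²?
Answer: 1600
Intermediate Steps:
g = -5
(5*(-7) + g)² = (5*(-7) - 5)² = (-35 - 5)² = (-40)² = 1600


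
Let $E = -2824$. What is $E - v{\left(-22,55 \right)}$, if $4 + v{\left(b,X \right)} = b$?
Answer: $-2798$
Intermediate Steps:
$v{\left(b,X \right)} = -4 + b$
$E - v{\left(-22,55 \right)} = -2824 - \left(-4 - 22\right) = -2824 - -26 = -2824 + 26 = -2798$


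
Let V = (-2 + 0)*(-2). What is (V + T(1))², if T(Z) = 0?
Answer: 16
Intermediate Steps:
V = 4 (V = -2*(-2) = 4)
(V + T(1))² = (4 + 0)² = 4² = 16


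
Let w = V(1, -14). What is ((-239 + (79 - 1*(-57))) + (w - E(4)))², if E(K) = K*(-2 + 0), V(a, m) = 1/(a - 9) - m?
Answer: 421201/64 ≈ 6581.3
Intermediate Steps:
V(a, m) = 1/(-9 + a) - m
w = 111/8 (w = (1 + 9*(-14) - 1*1*(-14))/(-9 + 1) = (1 - 126 + 14)/(-8) = -⅛*(-111) = 111/8 ≈ 13.875)
E(K) = -2*K (E(K) = K*(-2) = -2*K)
((-239 + (79 - 1*(-57))) + (w - E(4)))² = ((-239 + (79 - 1*(-57))) + (111/8 - (-2)*4))² = ((-239 + (79 + 57)) + (111/8 - 1*(-8)))² = ((-239 + 136) + (111/8 + 8))² = (-103 + 175/8)² = (-649/8)² = 421201/64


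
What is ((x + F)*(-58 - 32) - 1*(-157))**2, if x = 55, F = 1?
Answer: 23843689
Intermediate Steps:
((x + F)*(-58 - 32) - 1*(-157))**2 = ((55 + 1)*(-58 - 32) - 1*(-157))**2 = (56*(-90) + 157)**2 = (-5040 + 157)**2 = (-4883)**2 = 23843689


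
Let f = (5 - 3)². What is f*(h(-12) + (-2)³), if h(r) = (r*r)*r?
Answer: -6944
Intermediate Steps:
h(r) = r³ (h(r) = r²*r = r³)
f = 4 (f = 2² = 4)
f*(h(-12) + (-2)³) = 4*((-12)³ + (-2)³) = 4*(-1728 - 8) = 4*(-1736) = -6944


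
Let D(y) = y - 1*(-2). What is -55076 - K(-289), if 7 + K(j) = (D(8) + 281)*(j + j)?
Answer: 113129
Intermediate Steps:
D(y) = 2 + y (D(y) = y + 2 = 2 + y)
K(j) = -7 + 582*j (K(j) = -7 + ((2 + 8) + 281)*(j + j) = -7 + (10 + 281)*(2*j) = -7 + 291*(2*j) = -7 + 582*j)
-55076 - K(-289) = -55076 - (-7 + 582*(-289)) = -55076 - (-7 - 168198) = -55076 - 1*(-168205) = -55076 + 168205 = 113129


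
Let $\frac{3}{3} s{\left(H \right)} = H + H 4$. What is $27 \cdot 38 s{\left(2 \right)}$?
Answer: $10260$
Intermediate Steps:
$s{\left(H \right)} = 5 H$ ($s{\left(H \right)} = H + H 4 = H + 4 H = 5 H$)
$27 \cdot 38 s{\left(2 \right)} = 27 \cdot 38 \cdot 5 \cdot 2 = 1026 \cdot 10 = 10260$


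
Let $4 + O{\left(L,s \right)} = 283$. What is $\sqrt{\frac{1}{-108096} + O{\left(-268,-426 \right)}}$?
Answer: $\frac{\sqrt{50938184487}}{13512} \approx 16.703$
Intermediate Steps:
$O{\left(L,s \right)} = 279$ ($O{\left(L,s \right)} = -4 + 283 = 279$)
$\sqrt{\frac{1}{-108096} + O{\left(-268,-426 \right)}} = \sqrt{\frac{1}{-108096} + 279} = \sqrt{- \frac{1}{108096} + 279} = \sqrt{\frac{30158783}{108096}} = \frac{\sqrt{50938184487}}{13512}$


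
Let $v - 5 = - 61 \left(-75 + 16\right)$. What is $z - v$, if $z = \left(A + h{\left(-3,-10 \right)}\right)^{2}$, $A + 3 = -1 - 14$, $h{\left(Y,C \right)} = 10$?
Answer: $-3540$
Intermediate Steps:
$A = -18$ ($A = -3 - 15 = -18$)
$z = 64$ ($z = \left(-18 + 10\right)^{2} = \left(-8\right)^{2} = 64$)
$v = 3604$ ($v = 5 - 61 \left(-75 + 16\right) = 5 - -3599 = 5 + 3599 = 3604$)
$z - v = 64 - 3604 = -3540$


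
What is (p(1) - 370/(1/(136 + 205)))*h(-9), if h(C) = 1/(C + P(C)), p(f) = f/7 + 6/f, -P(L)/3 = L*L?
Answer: 883147/1764 ≈ 500.65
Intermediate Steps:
P(L) = -3*L² (P(L) = -3*L*L = -3*L²)
p(f) = 6/f + f/7 (p(f) = f*(⅐) + 6/f = f/7 + 6/f = 6/f + f/7)
h(C) = 1/(C - 3*C²)
(p(1) - 370/(1/(136 + 205)))*h(-9) = ((6/1 + (⅐)*1) - 370/(1/(136 + 205)))*(-1/(-9*(-1 + 3*(-9)))) = ((6*1 + ⅐) - 370/(1/341))*(-1*(-⅑)/(-1 - 27)) = ((6 + ⅐) - 370/1/341)*(-1*(-⅑)/(-28)) = (43/7 - 370*341)*(-1*(-⅑)*(-1/28)) = (43/7 - 126170)*(-1/252) = -883147/7*(-1/252) = 883147/1764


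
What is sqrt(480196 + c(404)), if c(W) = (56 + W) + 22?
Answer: sqrt(480678) ≈ 693.31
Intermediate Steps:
c(W) = 78 + W
sqrt(480196 + c(404)) = sqrt(480196 + (78 + 404)) = sqrt(480196 + 482) = sqrt(480678)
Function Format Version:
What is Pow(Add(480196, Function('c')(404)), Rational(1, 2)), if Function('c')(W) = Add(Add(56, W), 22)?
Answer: Pow(480678, Rational(1, 2)) ≈ 693.31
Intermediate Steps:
Function('c')(W) = Add(78, W)
Pow(Add(480196, Function('c')(404)), Rational(1, 2)) = Pow(Add(480196, Add(78, 404)), Rational(1, 2)) = Pow(Add(480196, 482), Rational(1, 2)) = Pow(480678, Rational(1, 2))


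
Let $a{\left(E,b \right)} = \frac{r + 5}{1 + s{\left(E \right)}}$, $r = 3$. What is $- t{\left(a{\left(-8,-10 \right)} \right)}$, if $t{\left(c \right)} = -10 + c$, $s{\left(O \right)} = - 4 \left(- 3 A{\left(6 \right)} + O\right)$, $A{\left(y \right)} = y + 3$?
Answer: $\frac{1402}{141} \approx 9.9433$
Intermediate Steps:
$A{\left(y \right)} = 3 + y$
$s{\left(O \right)} = 108 - 4 O$ ($s{\left(O \right)} = - 4 \left(- 3 \left(3 + 6\right) + O\right) = - 4 \left(\left(-3\right) 9 + O\right) = - 4 \left(-27 + O\right) = 108 - 4 O$)
$a{\left(E,b \right)} = \frac{8}{109 - 4 E}$ ($a{\left(E,b \right)} = \frac{3 + 5}{1 - \left(-108 + 4 E\right)} = \frac{8}{109 - 4 E}$)
$- t{\left(a{\left(-8,-10 \right)} \right)} = - (-10 + \frac{8}{109 - -32}) = - (-10 + \frac{8}{109 + 32}) = - (-10 + \frac{8}{141}) = \left(-1\right) \left(- \frac{1402}{141}\right) = \frac{1402}{141}$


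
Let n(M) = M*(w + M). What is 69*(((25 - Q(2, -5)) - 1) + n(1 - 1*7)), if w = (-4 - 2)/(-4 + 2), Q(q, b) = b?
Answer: 3243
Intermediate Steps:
w = 3 (w = -6/(-2) = -6*(-½) = 3)
n(M) = M*(3 + M)
69*(((25 - Q(2, -5)) - 1) + n(1 - 1*7)) = 69*(((25 - 1*(-5)) - 1) + (1 - 1*7)*(3 + (1 - 1*7))) = 69*(((25 + 5) - 1) + (1 - 7)*(3 + (1 - 7))) = 69*((30 - 1) - 6*(3 - 6)) = 69*(29 - 6*(-3)) = 69*(29 + 18) = 69*47 = 3243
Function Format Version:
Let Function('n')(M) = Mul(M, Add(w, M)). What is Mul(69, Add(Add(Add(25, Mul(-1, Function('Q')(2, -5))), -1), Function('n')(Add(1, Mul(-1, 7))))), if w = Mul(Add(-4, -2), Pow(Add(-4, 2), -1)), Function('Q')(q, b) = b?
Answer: 3243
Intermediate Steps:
w = 3 (w = Mul(-6, Pow(-2, -1)) = Mul(-6, Rational(-1, 2)) = 3)
Function('n')(M) = Mul(M, Add(3, M))
Mul(69, Add(Add(Add(25, Mul(-1, Function('Q')(2, -5))), -1), Function('n')(Add(1, Mul(-1, 7))))) = Mul(69, Add(Add(Add(25, Mul(-1, -5)), -1), Mul(Add(1, Mul(-1, 7)), Add(3, Add(1, Mul(-1, 7)))))) = Mul(69, Add(Add(Add(25, 5), -1), Mul(Add(1, -7), Add(3, Add(1, -7))))) = Mul(69, Add(Add(30, -1), Mul(-6, Add(3, -6)))) = Mul(69, Add(29, Mul(-6, -3))) = Mul(69, Add(29, 18)) = Mul(69, 47) = 3243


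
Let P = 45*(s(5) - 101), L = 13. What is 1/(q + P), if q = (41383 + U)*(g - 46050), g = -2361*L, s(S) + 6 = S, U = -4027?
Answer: -1/2866816098 ≈ -3.4882e-10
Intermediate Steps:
s(S) = -6 + S
P = -4590 (P = 45*((-6 + 5) - 101) = 45*(-1 - 101) = 45*(-102) = -4590)
g = -30693 (g = -2361*13 = -30693)
q = -2866811508 (q = (41383 - 4027)*(-30693 - 46050) = 37356*(-76743) = -2866811508)
1/(q + P) = 1/(-2866811508 - 4590) = 1/(-2866816098) = -1/2866816098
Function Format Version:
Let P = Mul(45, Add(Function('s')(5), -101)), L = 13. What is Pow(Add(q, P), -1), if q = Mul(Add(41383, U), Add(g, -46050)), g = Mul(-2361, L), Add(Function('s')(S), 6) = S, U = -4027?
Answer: Rational(-1, 2866816098) ≈ -3.4882e-10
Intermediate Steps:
Function('s')(S) = Add(-6, S)
P = -4590 (P = Mul(45, Add(Add(-6, 5), -101)) = Mul(45, Add(-1, -101)) = Mul(45, -102) = -4590)
g = -30693 (g = Mul(-2361, 13) = -30693)
q = -2866811508 (q = Mul(Add(41383, -4027), Add(-30693, -46050)) = Mul(37356, -76743) = -2866811508)
Pow(Add(q, P), -1) = Pow(Add(-2866811508, -4590), -1) = Pow(-2866816098, -1) = Rational(-1, 2866816098)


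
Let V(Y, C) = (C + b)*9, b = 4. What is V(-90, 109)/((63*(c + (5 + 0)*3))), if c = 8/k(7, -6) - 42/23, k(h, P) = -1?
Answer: 2599/833 ≈ 3.1200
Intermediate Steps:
c = -226/23 (c = 8/(-1) - 42/23 = 8*(-1) - 42*1/23 = -8 - 42/23 = -226/23 ≈ -9.8261)
V(Y, C) = 36 + 9*C (V(Y, C) = (C + 4)*9 = (4 + C)*9 = 36 + 9*C)
V(-90, 109)/((63*(c + (5 + 0)*3))) = (36 + 9*109)/((63*(-226/23 + (5 + 0)*3))) = (36 + 981)/((63*(-226/23 + 5*3))) = 1017/((63*(-226/23 + 15))) = 1017/((63*(119/23))) = 1017/(7497/23) = 1017*(23/7497) = 2599/833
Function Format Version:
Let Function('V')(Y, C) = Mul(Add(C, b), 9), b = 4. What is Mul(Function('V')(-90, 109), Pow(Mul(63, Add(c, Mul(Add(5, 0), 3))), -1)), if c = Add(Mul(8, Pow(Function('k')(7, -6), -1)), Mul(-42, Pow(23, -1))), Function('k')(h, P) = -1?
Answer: Rational(2599, 833) ≈ 3.1200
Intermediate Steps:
c = Rational(-226, 23) (c = Add(Mul(8, Pow(-1, -1)), Mul(-42, Pow(23, -1))) = Add(Mul(8, -1), Mul(-42, Rational(1, 23))) = Add(-8, Rational(-42, 23)) = Rational(-226, 23) ≈ -9.8261)
Function('V')(Y, C) = Add(36, Mul(9, C)) (Function('V')(Y, C) = Mul(Add(C, 4), 9) = Mul(Add(4, C), 9) = Add(36, Mul(9, C)))
Mul(Function('V')(-90, 109), Pow(Mul(63, Add(c, Mul(Add(5, 0), 3))), -1)) = Mul(Add(36, Mul(9, 109)), Pow(Mul(63, Add(Rational(-226, 23), Mul(Add(5, 0), 3))), -1)) = Mul(Add(36, 981), Pow(Mul(63, Add(Rational(-226, 23), Mul(5, 3))), -1)) = Mul(1017, Pow(Mul(63, Add(Rational(-226, 23), 15)), -1)) = Mul(1017, Pow(Mul(63, Rational(119, 23)), -1)) = Mul(1017, Pow(Rational(7497, 23), -1)) = Mul(1017, Rational(23, 7497)) = Rational(2599, 833)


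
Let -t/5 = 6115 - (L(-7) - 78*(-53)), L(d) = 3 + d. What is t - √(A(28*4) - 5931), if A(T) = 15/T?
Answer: -9925 - I*√4649799/28 ≈ -9925.0 - 77.012*I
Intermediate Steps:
t = -9925 (t = -5*(6115 - ((3 - 7) - 78*(-53))) = -5*(6115 - (-4 + 4134)) = -5*(6115 - 1*4130) = -5*(6115 - 4130) = -5*1985 = -9925)
t - √(A(28*4) - 5931) = -9925 - √(15/((28*4)) - 5931) = -9925 - √(15/112 - 5931) = -9925 - √(-664257/112) = -9925 - I*√4649799/28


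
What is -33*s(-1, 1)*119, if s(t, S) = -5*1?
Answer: 19635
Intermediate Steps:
s(t, S) = -5
-33*s(-1, 1)*119 = -33*(-5)*119 = 165*119 = 19635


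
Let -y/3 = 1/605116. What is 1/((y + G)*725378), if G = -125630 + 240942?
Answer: 302558/25307399747252221 ≈ 1.1955e-11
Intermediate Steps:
G = 115312
y = -3/605116 ≈ -4.9577e-6
1/((y + G)*725378) = 1/((-3/605116 + 115312)*725378) = (1/725378)/(69777136189/605116) = (605116/69777136189)*(1/725378) = 302558/25307399747252221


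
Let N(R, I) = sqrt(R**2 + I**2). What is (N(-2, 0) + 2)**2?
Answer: 16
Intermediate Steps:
N(R, I) = sqrt(I**2 + R**2)
(N(-2, 0) + 2)**2 = (sqrt(0**2 + (-2)**2) + 2)**2 = (sqrt(0 + 4) + 2)**2 = (sqrt(4) + 2)**2 = (2 + 2)**2 = 4**2 = 16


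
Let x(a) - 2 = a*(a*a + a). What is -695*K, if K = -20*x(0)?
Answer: 27800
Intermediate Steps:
x(a) = 2 + a*(a + a²) (x(a) = 2 + a*(a*a + a) = 2 + a*(a² + a) = 2 + a*(a + a²))
K = -40 (K = -20*(2 + 0² + 0³) = -20*(2 + 0 + 0) = -20*2 = -40)
-695*K = -695*(-40) = 27800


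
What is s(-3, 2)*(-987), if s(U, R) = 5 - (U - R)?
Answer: -9870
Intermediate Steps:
s(U, R) = 5 + R - U (s(U, R) = 5 + (R - U) = 5 + R - U)
s(-3, 2)*(-987) = (5 + 2 - 1*(-3))*(-987) = (5 + 2 + 3)*(-987) = 10*(-987) = -9870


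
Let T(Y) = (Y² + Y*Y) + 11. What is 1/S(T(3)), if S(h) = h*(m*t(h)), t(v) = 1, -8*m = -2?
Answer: 4/29 ≈ 0.13793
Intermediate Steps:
m = ¼ (m = -⅛*(-2) = ¼ ≈ 0.25000)
T(Y) = 11 + 2*Y² (T(Y) = (Y² + Y²) + 11 = 2*Y² + 11 = 11 + 2*Y²)
S(h) = h/4 (S(h) = h*((¼)*1) = h*(¼) = h/4)
1/S(T(3)) = 1/((11 + 2*3²)/4) = 1/((11 + 2*9)/4) = 1/((11 + 18)/4) = 1/((¼)*29) = 1/(29/4) = 4/29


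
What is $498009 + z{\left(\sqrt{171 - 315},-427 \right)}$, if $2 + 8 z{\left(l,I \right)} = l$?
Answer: $\frac{1992035}{4} + \frac{3 i}{2} \approx 4.9801 \cdot 10^{5} + 1.5 i$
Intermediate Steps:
$z{\left(l,I \right)} = - \frac{1}{4} + \frac{l}{8}$
$498009 + z{\left(\sqrt{171 - 315},-427 \right)} = 498009 - \left(\frac{1}{4} - \frac{\sqrt{171 - 315}}{8}\right) = 498009 - \left(\frac{1}{4} - \frac{\sqrt{-144}}{8}\right) = 498009 - \left(\frac{1}{4} - \frac{12 i}{8}\right) = 498009 - \left(\frac{1}{4} - \frac{3 i}{2}\right) = \frac{1992035}{4} + \frac{3 i}{2}$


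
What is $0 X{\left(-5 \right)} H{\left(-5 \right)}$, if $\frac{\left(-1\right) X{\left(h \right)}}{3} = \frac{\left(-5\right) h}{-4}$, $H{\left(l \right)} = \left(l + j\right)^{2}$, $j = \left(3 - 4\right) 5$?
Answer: $0$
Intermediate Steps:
$j = -5$ ($j = \left(-1\right) 5 = -5$)
$H{\left(l \right)} = \left(-5 + l\right)^{2}$ ($H{\left(l \right)} = \left(l - 5\right)^{2} = \left(-5 + l\right)^{2}$)
$X{\left(h \right)} = - \frac{15 h}{4}$ ($X{\left(h \right)} = - 3 \frac{\left(-5\right) h}{-4} = - 3 - 5 h \left(- \frac{1}{4}\right) = - 3 \frac{5 h}{4} = - \frac{15 h}{4}$)
$0 X{\left(-5 \right)} H{\left(-5 \right)} = 0 \left(\left(- \frac{15}{4}\right) \left(-5\right)\right) \left(-5 - 5\right)^{2} = 0 \cdot \frac{75}{4} \left(-10\right)^{2} = 0 \cdot 100 = 0$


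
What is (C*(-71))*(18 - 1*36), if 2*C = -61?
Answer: -38979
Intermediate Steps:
C = -61/2 (C = (½)*(-61) = -61/2 ≈ -30.500)
(C*(-71))*(18 - 1*36) = (-61/2*(-71))*(18 - 1*36) = 4331*(18 - 36)/2 = (4331/2)*(-18) = -38979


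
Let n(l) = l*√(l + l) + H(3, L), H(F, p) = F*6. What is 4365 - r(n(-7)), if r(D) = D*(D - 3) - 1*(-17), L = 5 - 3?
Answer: 4764 + 231*I*√14 ≈ 4764.0 + 864.32*I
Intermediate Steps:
L = 2
H(F, p) = 6*F
n(l) = 18 + √2*l^(3/2) (n(l) = l*√(l + l) + 6*3 = l*√(2*l) + 18 = l*(√2*√l) + 18 = √2*l^(3/2) + 18 = 18 + √2*l^(3/2))
r(D) = 17 + D*(-3 + D) (r(D) = D*(-3 + D) + 17 = 17 + D*(-3 + D))
4365 - r(n(-7)) = 4365 - (17 + (18 + √2*(-7)^(3/2))² - 3*(18 + √2*(-7)^(3/2))) = 4365 - (17 + (18 + √2*(-7*I*√7))² - 3*(18 + √2*(-7*I*√7))) = 4365 - (17 + (18 - 7*I*√14)² - 3*(18 - 7*I*√14)) = 4365 - (17 + (18 - 7*I*√14)² + (-54 + 21*I*√14)) = 4365 - (-37 + (18 - 7*I*√14)² + 21*I*√14) = 4365 + (37 - (18 - 7*I*√14)² - 21*I*√14) = 4402 - (18 - 7*I*√14)² - 21*I*√14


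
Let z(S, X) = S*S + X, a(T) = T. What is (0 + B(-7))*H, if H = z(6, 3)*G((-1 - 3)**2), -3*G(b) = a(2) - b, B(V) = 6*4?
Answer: 4368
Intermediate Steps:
B(V) = 24
G(b) = -2/3 + b/3 (G(b) = -(2 - b)/3 = -2/3 + b/3)
z(S, X) = X + S**2 (z(S, X) = S**2 + X = X + S**2)
H = 182 (H = (3 + 6**2)*(-2/3 + (-1 - 3)**2/3) = (3 + 36)*(-2/3 + (1/3)*(-4)**2) = 39*(-2/3 + (1/3)*16) = 39*(-2/3 + 16/3) = 39*(14/3) = 182)
(0 + B(-7))*H = (0 + 24)*182 = 24*182 = 4368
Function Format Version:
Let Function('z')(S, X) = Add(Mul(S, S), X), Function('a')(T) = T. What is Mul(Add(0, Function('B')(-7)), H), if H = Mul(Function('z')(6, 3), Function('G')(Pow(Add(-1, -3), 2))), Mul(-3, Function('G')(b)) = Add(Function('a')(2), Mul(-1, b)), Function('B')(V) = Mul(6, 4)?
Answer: 4368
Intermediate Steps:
Function('B')(V) = 24
Function('G')(b) = Add(Rational(-2, 3), Mul(Rational(1, 3), b)) (Function('G')(b) = Mul(Rational(-1, 3), Add(2, Mul(-1, b))) = Add(Rational(-2, 3), Mul(Rational(1, 3), b)))
Function('z')(S, X) = Add(X, Pow(S, 2)) (Function('z')(S, X) = Add(Pow(S, 2), X) = Add(X, Pow(S, 2)))
H = 182 (H = Mul(Add(3, Pow(6, 2)), Add(Rational(-2, 3), Mul(Rational(1, 3), Pow(Add(-1, -3), 2)))) = Mul(Add(3, 36), Add(Rational(-2, 3), Mul(Rational(1, 3), Pow(-4, 2)))) = Mul(39, Add(Rational(-2, 3), Mul(Rational(1, 3), 16))) = Mul(39, Add(Rational(-2, 3), Rational(16, 3))) = Mul(39, Rational(14, 3)) = 182)
Mul(Add(0, Function('B')(-7)), H) = Mul(Add(0, 24), 182) = Mul(24, 182) = 4368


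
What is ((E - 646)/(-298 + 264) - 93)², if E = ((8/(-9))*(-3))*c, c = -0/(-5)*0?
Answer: 5476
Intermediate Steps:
c = 0 (c = -0*(-1)/5*0 = -3*0*0 = 0*0 = 0)
E = 0 (E = ((8/(-9))*(-3))*0 = ((8*(-⅑))*(-3))*0 = -8/9*(-3)*0 = (8/3)*0 = 0)
((E - 646)/(-298 + 264) - 93)² = ((0 - 646)/(-298 + 264) - 93)² = (-646/(-34) - 93)² = (-646*(-1/34) - 93)² = (19 - 93)² = (-74)² = 5476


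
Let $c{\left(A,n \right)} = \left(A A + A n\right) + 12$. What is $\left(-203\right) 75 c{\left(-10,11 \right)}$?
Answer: $-30450$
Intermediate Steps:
$c{\left(A,n \right)} = 12 + A^{2} + A n$ ($c{\left(A,n \right)} = \left(A^{2} + A n\right) + 12 = 12 + A^{2} + A n$)
$\left(-203\right) 75 c{\left(-10,11 \right)} = \left(-203\right) 75 \left(12 + \left(-10\right)^{2} - 110\right) = - 15225 \left(12 + 100 - 110\right) = \left(-15225\right) 2 = -30450$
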